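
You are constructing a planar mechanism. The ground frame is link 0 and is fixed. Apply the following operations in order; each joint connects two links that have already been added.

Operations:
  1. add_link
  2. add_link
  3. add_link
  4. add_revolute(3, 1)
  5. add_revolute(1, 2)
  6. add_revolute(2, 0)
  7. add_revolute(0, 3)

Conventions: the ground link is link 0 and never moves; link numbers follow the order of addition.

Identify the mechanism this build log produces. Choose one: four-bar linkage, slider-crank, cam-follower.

links: 4 (incl. ground); joints: 4 revolute, 0 prismatic, 0 higher (cam) pair, forming one closed loop
4 links in a single 4R loop → four-bar linkage

four-bar linkage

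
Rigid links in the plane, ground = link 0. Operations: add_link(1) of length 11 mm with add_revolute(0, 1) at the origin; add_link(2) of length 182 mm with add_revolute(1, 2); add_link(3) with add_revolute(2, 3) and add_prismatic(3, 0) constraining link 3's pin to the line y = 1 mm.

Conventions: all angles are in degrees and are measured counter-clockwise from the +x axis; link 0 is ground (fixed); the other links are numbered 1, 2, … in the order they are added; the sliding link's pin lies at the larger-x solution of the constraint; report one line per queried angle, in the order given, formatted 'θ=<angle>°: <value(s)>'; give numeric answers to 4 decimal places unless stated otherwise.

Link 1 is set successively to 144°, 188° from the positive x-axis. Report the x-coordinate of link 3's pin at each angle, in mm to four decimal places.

geometry: r = 11 mm, L = 182 mm, e = 1 mm
θ=144°: crank pin P = (r cos θ, r sin θ) = (-8.899187, 6.465638)
θ=144°: h = r sin θ − e = 6.465638 − 1 = 5.465638
θ=144°: x = r cos θ + √(L² − h²) = -8.899187 + 181.917912 = 173.018725
θ=188°: crank pin P = (r cos θ, r sin θ) = (-10.892949, -1.530904)
θ=188°: h = r sin θ − e = -1.530904 − 1 = -2.530904
θ=188°: x = r cos θ + √(L² − h²) = -10.892949 + 181.982402 = 171.089453

θ=144°: 173.0187
θ=188°: 171.0895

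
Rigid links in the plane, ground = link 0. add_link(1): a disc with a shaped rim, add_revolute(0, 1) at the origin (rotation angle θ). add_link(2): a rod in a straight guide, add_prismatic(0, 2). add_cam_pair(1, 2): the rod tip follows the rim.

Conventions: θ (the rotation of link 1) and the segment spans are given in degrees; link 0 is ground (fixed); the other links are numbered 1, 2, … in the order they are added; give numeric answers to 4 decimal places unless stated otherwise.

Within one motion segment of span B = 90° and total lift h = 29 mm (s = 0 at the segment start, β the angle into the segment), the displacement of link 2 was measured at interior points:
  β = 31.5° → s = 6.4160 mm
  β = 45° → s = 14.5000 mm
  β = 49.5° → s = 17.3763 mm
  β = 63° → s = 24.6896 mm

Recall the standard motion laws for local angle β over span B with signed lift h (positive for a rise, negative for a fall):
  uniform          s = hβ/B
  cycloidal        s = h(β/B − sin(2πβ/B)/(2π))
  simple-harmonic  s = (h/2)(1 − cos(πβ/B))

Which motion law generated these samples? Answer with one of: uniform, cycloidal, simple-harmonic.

candidates at β/B = r: uniform s = h·r (linear in β); cycloidal s = h·(r − sin(2πr)/(2π)); simple-harmonic s = (h/2)(1 − cos(πr))
β=31.5°: printed 6.4160 | uniform 10.1500, cycloidal 6.4160, simple-harmonic 7.9171
β=45°: printed 14.5000 | uniform 14.5000, cycloidal 14.5000, simple-harmonic 14.5000
β=49.5°: printed 17.3763 | uniform 15.9500, cycloidal 17.3763, simple-harmonic 16.7683
β=63°: printed 24.6896 | uniform 20.3000, cycloidal 24.6896, simple-harmonic 23.0229
only one law matches every sample → cycloidal

cycloidal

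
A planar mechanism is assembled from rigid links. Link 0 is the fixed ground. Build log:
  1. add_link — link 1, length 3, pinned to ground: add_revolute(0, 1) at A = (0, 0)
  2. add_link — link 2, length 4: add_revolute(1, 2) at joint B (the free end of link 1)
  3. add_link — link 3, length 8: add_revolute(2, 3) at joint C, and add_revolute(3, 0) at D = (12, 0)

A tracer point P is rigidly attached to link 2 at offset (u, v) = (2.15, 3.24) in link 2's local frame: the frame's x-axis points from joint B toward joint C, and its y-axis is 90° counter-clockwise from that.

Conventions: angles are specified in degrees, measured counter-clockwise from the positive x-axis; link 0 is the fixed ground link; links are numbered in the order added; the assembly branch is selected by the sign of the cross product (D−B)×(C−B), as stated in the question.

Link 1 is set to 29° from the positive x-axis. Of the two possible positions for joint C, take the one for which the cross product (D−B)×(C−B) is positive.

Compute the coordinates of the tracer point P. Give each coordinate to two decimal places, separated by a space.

A=(0,0), D=(12.00,0)
B = A + 3.00·(cos29°, sin29°) = (2.6239, 1.4544)
|BD| = 9.4883
circle(B,4.00) ∩ circle(D,8.00): a=2.2147, h=3.3309
  candidates: C₊=(5.3230,4.4065) cross=31.605; C₋=(4.3018,-2.1766) cross=-31.605
  branch + wants cross > 0 → take C=(5.3230,4.4065) (cross=31.605)
ex = (C−B)/|BC| = (0.6748,0.7380); ey = (-0.7380,0.6748)
P = B + 2.15·ex + 3.24·ey = (1.6834,5.2275)

1.68 5.23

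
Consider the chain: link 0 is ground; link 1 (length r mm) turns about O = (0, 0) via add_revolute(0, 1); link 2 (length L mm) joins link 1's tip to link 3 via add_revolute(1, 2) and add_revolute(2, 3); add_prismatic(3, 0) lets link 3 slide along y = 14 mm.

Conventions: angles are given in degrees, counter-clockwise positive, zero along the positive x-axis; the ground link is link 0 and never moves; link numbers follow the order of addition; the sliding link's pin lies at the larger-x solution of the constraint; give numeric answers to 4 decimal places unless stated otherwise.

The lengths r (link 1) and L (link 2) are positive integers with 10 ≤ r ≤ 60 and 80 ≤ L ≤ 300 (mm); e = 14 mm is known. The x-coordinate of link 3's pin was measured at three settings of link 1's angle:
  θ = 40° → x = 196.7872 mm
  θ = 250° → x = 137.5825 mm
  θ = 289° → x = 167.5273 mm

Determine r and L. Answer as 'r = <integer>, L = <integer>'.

constraint per measurement: (x − r cos θ)² + (r sin θ − e)² = L²
subtracting the θ₁ and θ₂ equations cancels the r² and L² terms:
r = (x₁² − x₂²) / (2[(x₁cos θ₁ + e sin θ₁) − (x₂cos θ₂ + e sin θ₂)]) = 45.0000 → r = 45
L² = (x₁ − r cos θ₁)² + (r sin θ₁ − e)² = 26568.9930 → L = 163.0000 → L = 163
check at θ₃=289°: x = 167.5273 (printed 167.5273) ✓

r = 45, L = 163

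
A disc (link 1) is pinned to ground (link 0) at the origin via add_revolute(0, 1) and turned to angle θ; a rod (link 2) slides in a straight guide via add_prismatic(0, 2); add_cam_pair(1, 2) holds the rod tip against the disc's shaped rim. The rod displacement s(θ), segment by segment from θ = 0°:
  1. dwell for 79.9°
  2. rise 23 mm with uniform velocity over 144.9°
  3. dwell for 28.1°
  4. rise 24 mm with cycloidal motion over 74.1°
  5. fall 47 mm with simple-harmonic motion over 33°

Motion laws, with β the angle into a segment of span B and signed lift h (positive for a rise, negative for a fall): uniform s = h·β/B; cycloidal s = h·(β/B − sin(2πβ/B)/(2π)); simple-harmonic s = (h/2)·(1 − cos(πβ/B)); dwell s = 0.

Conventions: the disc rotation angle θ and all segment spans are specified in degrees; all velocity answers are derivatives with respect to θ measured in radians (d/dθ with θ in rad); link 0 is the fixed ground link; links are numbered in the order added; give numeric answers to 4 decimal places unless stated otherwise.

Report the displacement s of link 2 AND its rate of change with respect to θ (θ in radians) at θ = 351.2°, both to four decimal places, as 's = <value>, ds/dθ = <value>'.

segment 1 (0° to 79.9°, dwell): s unchanged at 0.0000
segment 2 (79.9° to 224.8°, uniform, h = 23) is passed completely: s = 0.0000 + (23) = 23.0000
segment 3 (224.8° to 252.9°, dwell): s unchanged at 23.0000
segment 4 (252.9° to 327°, cycloidal, h = 24) is passed completely: s = 23.0000 + (24) = 47.0000
θ = 351.2° falls in segment 5 (327° to 360°, simple-harmonic, h = -47): β = 351.2 − 327 = 24.2°, B = 33°; Δs = -47/2·(1 − cos(π·0.7333)) = -39.2246; s = 47.0000 − 39.2246 = 7.7754
velocity in seg [327°–360°] (simple-harmonic), θ in radians: β = 24.2° = 0.4224 rad, B = 33° = 0.5760 rad; ds/dθ = (πh/(2B)) sin(πβ/B) = (π·(-47)/(2·0.5760)) sin(π·0.7333) = -95.257655 mm/rad

s = 7.7754, ds/dθ = -95.2577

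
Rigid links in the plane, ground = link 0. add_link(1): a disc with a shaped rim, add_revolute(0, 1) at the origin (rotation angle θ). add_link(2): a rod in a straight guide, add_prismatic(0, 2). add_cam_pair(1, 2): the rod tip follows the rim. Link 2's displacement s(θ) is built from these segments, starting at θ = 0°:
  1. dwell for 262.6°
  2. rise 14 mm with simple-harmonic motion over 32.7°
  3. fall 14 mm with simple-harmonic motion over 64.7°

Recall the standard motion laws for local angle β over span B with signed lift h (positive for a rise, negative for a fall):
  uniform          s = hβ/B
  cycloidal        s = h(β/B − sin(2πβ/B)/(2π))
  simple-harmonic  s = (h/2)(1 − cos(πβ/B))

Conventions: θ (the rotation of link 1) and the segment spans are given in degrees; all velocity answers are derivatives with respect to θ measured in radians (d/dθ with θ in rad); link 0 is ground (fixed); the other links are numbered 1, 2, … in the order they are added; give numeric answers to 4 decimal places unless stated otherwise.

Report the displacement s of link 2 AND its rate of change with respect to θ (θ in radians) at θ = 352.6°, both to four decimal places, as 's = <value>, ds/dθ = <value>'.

segment 1 (0° to 262.6°, dwell): s unchanged at 0.0000
segment 2 (262.6° to 295.3°, simple-harmonic, h = 14) is passed completely: s = 0.0000 + (14) = 14.0000
θ = 352.6° falls in segment 3 (295.3° to 360°, simple-harmonic, h = -14): β = 352.6 − 295.3 = 57.3°, B = 64.7°; Δs = -14/2·(1 − cos(π·0.8856)) = -13.5530; s = 14.0000 − 13.5530 = 0.4470
velocity in seg [295.3°–360°] (simple-harmonic), θ in radians: β = 57.3° = 1.0001 rad, B = 64.7° = 1.1292 rad; ds/dθ = (πh/(2B)) sin(πβ/B) = (π·(-14)/(2·1.1292)) sin(π·0.8856) = -6.847907 mm/rad

s = 0.4470, ds/dθ = -6.8479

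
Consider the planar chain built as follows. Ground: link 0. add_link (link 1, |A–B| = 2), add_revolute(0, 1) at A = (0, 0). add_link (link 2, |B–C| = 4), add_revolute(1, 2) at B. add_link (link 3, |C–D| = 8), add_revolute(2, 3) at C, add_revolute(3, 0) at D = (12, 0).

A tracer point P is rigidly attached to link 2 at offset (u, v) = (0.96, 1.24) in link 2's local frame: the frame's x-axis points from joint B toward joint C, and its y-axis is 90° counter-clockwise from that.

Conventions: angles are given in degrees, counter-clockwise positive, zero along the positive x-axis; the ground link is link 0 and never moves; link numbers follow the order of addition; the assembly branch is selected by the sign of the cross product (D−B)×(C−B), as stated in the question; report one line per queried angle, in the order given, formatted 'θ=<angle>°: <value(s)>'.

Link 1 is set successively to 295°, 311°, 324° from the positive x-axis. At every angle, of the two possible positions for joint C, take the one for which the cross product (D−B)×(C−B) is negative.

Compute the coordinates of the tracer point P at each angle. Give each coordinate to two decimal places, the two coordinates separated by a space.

A=(0,0), D=(12.00,0)
θ=295°: B = A + 2.00·(cos295°, sin295°) = (0.8452, -1.8126)
θ=295°: |BD| = 11.3011
θ=295°: circle(B,4.00) ∩ circle(D,8.00): a=3.5268, h=1.8872
θ=295°:   candidates: C₊=(4.0237,0.6158) cross=21.327; C₋=(4.6291,-3.1097) cross=-21.327
θ=295°:   branch - wants cross < 0 → take C=(4.6291,-3.1097) (cross=-21.327)
θ=295°: ex = (C−B)/|BC| = (0.9460,-0.3243); ey = (0.3243,0.9460)
θ=295°: P = B + 0.96·ex + 1.24·ey = (2.1554,-0.9509)
θ=311°: B = A + 2.00·(cos311°, sin311°) = (1.3121, -1.5094)
θ=311°: |BD| = 10.7939
θ=311°: circle(B,4.00) ∩ circle(D,8.00): a=3.1735, h=2.4349
θ=311°:   candidates: C₊=(4.1139,1.3454) cross=26.283; C₋=(4.7949,-3.4766) cross=-26.283
θ=311°:   branch - wants cross < 0 → take C=(4.7949,-3.4766) (cross=-26.283)
θ=311°: ex = (C−B)/|BC| = (0.8707,-0.4918); ey = (0.4918,0.8707)
θ=311°: P = B + 0.96·ex + 1.24·ey = (2.7578,-0.9019)
θ=324°: B = A + 2.00·(cos324°, sin324°) = (1.6180, -1.1756)
θ=324°: |BD| = 10.4483
θ=324°: circle(B,4.00) ∩ circle(D,8.00): a=2.9271, h=2.7261
θ=324°:   candidates: C₊=(4.2199,1.8626) cross=28.484; C₋=(4.8333,-3.5551) cross=-28.484
θ=324°:   branch - wants cross < 0 → take C=(4.8333,-3.5551) (cross=-28.484)
θ=324°: ex = (C−B)/|BC| = (0.8038,-0.5949); ey = (0.5949,0.8038)
θ=324°: P = B + 0.96·ex + 1.24·ey = (3.1273,-0.7499)

θ=295°: 2.16 -0.95
θ=311°: 2.76 -0.90
θ=324°: 3.13 -0.75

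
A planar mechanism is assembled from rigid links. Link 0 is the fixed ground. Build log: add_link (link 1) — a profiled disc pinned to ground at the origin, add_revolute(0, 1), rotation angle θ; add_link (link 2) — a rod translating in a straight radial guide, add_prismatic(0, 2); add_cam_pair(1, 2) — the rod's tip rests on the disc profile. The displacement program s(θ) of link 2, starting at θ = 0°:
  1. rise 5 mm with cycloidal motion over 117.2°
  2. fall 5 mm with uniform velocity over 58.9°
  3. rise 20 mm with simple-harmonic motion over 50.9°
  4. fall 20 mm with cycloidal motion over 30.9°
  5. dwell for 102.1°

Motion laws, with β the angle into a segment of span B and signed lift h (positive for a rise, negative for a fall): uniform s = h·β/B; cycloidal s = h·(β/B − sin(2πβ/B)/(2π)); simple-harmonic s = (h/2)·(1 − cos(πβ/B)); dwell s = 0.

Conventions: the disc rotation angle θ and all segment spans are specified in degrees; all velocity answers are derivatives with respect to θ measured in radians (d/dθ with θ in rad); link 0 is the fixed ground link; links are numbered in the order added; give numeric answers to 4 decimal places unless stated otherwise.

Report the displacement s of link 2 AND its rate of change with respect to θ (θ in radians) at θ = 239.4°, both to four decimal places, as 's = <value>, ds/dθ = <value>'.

seg 1 [0°–117.2°] cycloidal, h=5: full span → s += 5 → s = 5.0000
seg 2 [117.2°–176.1°] uniform, h=-5: full span → s += -5 → s = 0.0000
seg 3 [176.1°–227°] simple-harmonic, h=20: full span → s += 20 → s = 20.0000
seg 4 [227°–257.9°] cycloidal, h=-20: θ=239.4° here. β=12.4, B=30.9. -20·(0.4013 − sin(2π·0.4013)/(2π)) = -6.1759 → s = 13.8241
velocity in seg [227°–257.9°] (cycloidal), θ in radians: β = 12.4° = 0.2164 rad, B = 30.9° = 0.5393 rad; ds/dθ = (h/B)(1 − cos(2πβ/B)) = ((-20)/0.5393)(1 − cos(2π·0.4013)) = -67.263056 mm/rad

s = 13.8241, ds/dθ = -67.2631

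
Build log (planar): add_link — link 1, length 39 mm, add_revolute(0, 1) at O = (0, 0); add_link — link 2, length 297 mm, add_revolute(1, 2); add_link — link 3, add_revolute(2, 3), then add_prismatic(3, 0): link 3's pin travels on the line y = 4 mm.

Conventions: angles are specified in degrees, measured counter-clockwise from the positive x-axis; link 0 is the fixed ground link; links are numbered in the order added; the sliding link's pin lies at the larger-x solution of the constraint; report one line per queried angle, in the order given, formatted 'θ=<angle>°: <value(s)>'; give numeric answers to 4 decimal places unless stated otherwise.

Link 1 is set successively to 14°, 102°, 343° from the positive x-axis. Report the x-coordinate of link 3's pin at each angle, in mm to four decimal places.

geometry: r = 39 mm, L = 297 mm, e = 4 mm
θ=14°: crank pin P = (r cos θ, r sin θ) = (37.841533, 9.434954)
θ=14°: h = r sin θ − e = 9.434954 − 4 = 5.434954
θ=14°: x = r cos θ + √(L² − h²) = 37.841533 + 296.950267 = 334.791801
θ=102°: crank pin P = (r cos θ, r sin θ) = (-8.108556, 38.147756)
θ=102°: h = r sin θ − e = 38.147756 − 4 = 34.147756
θ=102°: x = r cos θ + √(L² − h²) = -8.108556 + 295.030390 = 286.921834
θ=343°: crank pin P = (r cos θ, r sin θ) = (37.295885, -11.402496)
θ=343°: h = r sin θ − e = -11.402496 − 4 = -15.402496
θ=343°: x = r cos θ + √(L² − h²) = 37.295885 + 296.600342 = 333.896228

θ=14°: 334.7918
θ=102°: 286.9218
θ=343°: 333.8962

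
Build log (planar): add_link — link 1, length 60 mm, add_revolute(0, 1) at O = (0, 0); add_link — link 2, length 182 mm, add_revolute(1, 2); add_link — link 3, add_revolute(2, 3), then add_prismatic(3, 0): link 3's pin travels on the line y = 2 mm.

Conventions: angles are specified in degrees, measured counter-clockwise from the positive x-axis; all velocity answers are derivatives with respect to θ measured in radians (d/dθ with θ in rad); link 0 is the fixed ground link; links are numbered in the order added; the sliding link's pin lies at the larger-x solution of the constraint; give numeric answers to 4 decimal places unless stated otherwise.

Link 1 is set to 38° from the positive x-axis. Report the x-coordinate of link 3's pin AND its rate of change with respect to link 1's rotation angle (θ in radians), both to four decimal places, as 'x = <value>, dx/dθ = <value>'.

geometry: r = 60 mm, L = 182 mm, e = 2 mm
crank pin P = (r cos θ, r sin θ) = (47.280645, 36.939689)
h = r sin θ − e = 36.939689 − 2 = 34.939689
x = r cos θ + √(L² − h²) = 47.280645 + 178.614720 = 225.895365
dx/dθ = −r sin θ − h·r cos θ/√(L² − h²) (θ in radians; h = 34.939689) = -46.188484

x = 225.8954, dx/dθ = -46.1885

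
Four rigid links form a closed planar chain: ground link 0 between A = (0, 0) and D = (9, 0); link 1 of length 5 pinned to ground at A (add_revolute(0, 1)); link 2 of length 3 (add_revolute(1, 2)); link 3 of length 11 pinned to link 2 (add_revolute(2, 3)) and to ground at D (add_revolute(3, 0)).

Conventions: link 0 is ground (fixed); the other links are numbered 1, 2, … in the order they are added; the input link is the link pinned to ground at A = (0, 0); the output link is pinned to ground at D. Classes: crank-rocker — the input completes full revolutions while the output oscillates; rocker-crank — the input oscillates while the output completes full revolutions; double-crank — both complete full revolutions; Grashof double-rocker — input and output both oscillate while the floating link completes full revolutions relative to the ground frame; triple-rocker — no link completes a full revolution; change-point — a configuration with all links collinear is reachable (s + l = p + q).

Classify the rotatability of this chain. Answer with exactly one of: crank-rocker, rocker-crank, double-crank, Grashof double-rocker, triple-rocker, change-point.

lengths: ground=9, input=5, coupler=3, output=11
sorted: s=3 (shortest), l=11 (longest), p+q=14
s + l = 14 vs p + q = 14
s + l = p + q → change-point (collinear configuration reachable)

change-point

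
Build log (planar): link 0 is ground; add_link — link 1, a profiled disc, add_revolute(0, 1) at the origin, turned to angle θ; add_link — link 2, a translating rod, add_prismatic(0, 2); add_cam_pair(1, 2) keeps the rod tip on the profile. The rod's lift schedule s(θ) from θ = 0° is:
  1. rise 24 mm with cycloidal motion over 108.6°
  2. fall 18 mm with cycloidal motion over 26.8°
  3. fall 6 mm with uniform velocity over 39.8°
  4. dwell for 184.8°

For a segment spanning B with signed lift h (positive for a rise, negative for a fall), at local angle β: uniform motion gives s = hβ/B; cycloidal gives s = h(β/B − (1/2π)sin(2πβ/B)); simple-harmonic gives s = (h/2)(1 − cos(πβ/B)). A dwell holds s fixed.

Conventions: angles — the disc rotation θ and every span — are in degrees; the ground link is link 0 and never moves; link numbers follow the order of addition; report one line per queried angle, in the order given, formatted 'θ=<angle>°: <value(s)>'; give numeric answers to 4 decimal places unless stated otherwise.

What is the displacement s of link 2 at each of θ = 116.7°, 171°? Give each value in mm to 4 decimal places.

seg 1 [0°–108.6°] cycloidal, h=24: full span → s += 24 → s = 24.0000
seg 2 [108.6°–135.4°] cycloidal, h=-18: θ=116.7° here. β=8.1, B=26.8. -18·(0.3022 − sin(2π·0.3022)/(2π)) = -2.7284 → s = 21.2716
seg 2 [108.6°–135.4°] cycloidal, h=-18: full span → s += -18 → s = 6.0000
seg 3 [135.4°–175.2°] uniform, h=-6: θ=171° here. β=35.6, B=39.8. -6·35.6/39.8 = -5.3668 → s = 0.6332

θ=116.7°: 21.2716
θ=171°: 0.6332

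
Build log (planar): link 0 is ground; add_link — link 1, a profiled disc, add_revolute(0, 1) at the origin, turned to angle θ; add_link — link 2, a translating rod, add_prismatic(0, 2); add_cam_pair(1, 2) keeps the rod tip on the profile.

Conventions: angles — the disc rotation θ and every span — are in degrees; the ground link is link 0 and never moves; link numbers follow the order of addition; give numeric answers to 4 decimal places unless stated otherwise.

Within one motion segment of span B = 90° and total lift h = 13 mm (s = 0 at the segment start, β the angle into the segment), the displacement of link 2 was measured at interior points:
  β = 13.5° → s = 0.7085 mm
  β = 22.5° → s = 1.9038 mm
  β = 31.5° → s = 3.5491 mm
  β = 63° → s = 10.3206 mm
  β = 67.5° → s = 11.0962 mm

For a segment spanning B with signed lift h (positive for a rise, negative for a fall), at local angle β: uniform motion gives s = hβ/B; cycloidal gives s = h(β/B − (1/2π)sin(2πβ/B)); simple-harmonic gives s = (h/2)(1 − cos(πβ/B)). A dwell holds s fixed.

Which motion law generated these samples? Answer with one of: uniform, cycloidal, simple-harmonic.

candidates at β/B = r: uniform s = h·r (linear in β); cycloidal s = h·(r − sin(2πr)/(2π)); simple-harmonic s = (h/2)(1 − cos(πr))
β=13.5°: printed 0.7085 | uniform 1.9500, cycloidal 0.2761, simple-harmonic 0.7085
β=22.5°: printed 1.9038 | uniform 3.2500, cycloidal 1.1810, simple-harmonic 1.9038
β=31.5°: printed 3.5491 | uniform 4.5500, cycloidal 2.8761, simple-harmonic 3.5491
β=63°: printed 10.3206 | uniform 9.1000, cycloidal 11.0677, simple-harmonic 10.3206
β=67.5°: printed 11.0962 | uniform 9.7500, cycloidal 11.8190, simple-harmonic 11.0962
only one law matches every sample → simple-harmonic

simple-harmonic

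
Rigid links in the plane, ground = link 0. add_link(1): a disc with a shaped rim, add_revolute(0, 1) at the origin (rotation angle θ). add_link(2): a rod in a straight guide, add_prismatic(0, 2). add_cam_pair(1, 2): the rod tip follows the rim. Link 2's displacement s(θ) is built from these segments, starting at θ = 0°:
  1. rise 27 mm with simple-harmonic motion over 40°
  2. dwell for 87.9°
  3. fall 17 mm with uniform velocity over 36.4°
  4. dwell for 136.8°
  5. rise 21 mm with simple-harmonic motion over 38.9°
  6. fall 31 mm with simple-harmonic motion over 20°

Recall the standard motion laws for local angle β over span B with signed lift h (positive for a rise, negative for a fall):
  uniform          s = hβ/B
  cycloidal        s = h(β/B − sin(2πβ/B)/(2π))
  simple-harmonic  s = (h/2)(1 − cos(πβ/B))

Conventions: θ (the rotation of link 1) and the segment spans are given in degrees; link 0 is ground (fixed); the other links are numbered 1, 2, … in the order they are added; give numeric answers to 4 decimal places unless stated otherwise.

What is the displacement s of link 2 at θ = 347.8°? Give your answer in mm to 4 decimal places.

segment 1 (0° to 40°, simple-harmonic, h = 27) is passed completely: s = 0.0000 + (27) = 27.0000
segment 2 (40° to 127.9°, dwell): s unchanged at 27.0000
segment 3 (127.9° to 164.3°, uniform, h = -17) is passed completely: s = 27.0000 + (-17) = 10.0000
segment 4 (164.3° to 301.1°, dwell): s unchanged at 10.0000
segment 5 (301.1° to 340°, simple-harmonic, h = 21) is passed completely: s = 10.0000 + (21) = 31.0000
θ = 347.8° falls in segment 6 (340° to 360°, simple-harmonic, h = -31): β = 347.8 − 340 = 7.8°, B = 20°; Δs = -31/2·(1 − cos(π·0.3900)) = -10.2496; s = 31.0000 − 10.2496 = 20.7504

20.7504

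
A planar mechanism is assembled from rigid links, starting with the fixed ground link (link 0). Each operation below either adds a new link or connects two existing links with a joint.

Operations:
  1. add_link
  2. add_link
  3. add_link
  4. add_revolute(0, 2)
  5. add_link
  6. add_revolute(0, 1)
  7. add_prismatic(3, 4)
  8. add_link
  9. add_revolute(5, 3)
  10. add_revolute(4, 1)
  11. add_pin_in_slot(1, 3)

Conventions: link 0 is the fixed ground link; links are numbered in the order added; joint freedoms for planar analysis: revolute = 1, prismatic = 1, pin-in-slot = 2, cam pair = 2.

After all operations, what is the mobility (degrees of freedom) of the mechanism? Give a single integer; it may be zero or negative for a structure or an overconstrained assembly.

ground; <1,0,0>
#1 <2,0,0>
#2 <3,0,0>
#3 <4,0,0>
R:0↔2 J1 <4,1,0>
#4 <5,1,0>
R:0↔1 J1 <5,2,0>
P:3↔4 J1 <5,3,0>
#5 <6,3,0>
R:5↔3 J1 <6,4,0>
R:4↔1 J1 <6,5,0>
PS:1↔3 J2 <6,5,1>
3×5 − 2×5 − 1×1 = 4

M = 4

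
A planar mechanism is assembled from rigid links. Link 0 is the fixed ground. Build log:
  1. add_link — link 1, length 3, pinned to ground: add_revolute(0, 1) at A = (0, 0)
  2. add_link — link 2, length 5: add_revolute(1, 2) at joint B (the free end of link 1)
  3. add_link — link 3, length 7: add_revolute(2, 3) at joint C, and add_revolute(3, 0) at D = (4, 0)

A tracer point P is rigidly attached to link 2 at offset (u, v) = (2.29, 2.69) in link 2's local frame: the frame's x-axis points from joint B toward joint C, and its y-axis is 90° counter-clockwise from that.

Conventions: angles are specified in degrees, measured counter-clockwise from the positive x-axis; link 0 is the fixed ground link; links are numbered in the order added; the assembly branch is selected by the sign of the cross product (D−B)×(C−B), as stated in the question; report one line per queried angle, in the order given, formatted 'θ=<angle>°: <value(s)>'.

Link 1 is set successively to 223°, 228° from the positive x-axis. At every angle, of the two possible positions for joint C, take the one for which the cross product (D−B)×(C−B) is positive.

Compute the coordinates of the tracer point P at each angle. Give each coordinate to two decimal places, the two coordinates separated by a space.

A=(0,0), D=(4.00,0)
θ=223°: B = A + 3.00·(cos223°, sin223°) = (-2.1941, -2.0460)
θ=223°: |BD| = 6.5232
θ=223°: circle(B,5.00) ∩ circle(D,7.00): a=1.4220, h=4.7935
θ=223°:   candidates: C₊=(-2.3473,2.9517) cross=31.269; C₋=(0.6597,-6.1516) cross=-31.269
θ=223°:   branch + wants cross > 0 → take C=(-2.3473,2.9517) (cross=31.269)
θ=223°: ex = (C−B)/|BC| = (-0.0306,0.9995); ey = (-0.9995,-0.0306)
θ=223°: P = B + 2.29·ex + 2.69·ey = (-4.9530,0.1605)
θ=228°: B = A + 3.00·(cos228°, sin228°) = (-2.0074, -2.2294)
θ=228°: |BD| = 6.4077
θ=228°: circle(B,5.00) ∩ circle(D,7.00): a=1.3311, h=4.8196
θ=228°:   candidates: C₊=(-2.4363,2.7521) cross=30.882; C₋=(0.9174,-6.2847) cross=-30.882
θ=228°:   branch + wants cross > 0 → take C=(-2.4363,2.7521) (cross=30.882)
θ=228°: ex = (C−B)/|BC| = (-0.0858,0.9963); ey = (-0.9963,-0.0858)
θ=228°: P = B + 2.29·ex + 2.69·ey = (-4.8839,-0.1786)

θ=223°: -4.95 0.16
θ=228°: -4.88 -0.18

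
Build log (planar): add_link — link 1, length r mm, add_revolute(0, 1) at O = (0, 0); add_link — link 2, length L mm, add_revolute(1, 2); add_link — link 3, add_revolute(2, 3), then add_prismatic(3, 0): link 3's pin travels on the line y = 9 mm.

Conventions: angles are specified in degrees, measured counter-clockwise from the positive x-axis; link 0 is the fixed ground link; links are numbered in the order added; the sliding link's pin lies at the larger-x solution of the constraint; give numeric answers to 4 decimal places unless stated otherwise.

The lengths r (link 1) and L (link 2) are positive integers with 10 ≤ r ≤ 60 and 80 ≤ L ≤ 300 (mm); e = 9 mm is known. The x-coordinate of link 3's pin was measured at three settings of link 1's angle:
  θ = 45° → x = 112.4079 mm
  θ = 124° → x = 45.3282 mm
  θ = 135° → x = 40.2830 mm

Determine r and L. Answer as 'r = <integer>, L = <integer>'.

constraint per measurement: (x − r cos θ)² + (r sin θ − e)² = L²
subtracting the θ₁ and θ₂ equations cancels the r² and L² terms:
r = (x₁² − x₂²) / (2[(x₁cos θ₁ + e sin θ₁) − (x₂cos θ₂ + e sin θ₂)]) = 51.0000 → r = 51
L² = (x₁ − r cos θ₁)² + (r sin θ₁ − e)² = 6561.0043 → L = 81.0000 → L = 81
check at θ₃=135°: x = 40.2830 (printed 40.2830) ✓

r = 51, L = 81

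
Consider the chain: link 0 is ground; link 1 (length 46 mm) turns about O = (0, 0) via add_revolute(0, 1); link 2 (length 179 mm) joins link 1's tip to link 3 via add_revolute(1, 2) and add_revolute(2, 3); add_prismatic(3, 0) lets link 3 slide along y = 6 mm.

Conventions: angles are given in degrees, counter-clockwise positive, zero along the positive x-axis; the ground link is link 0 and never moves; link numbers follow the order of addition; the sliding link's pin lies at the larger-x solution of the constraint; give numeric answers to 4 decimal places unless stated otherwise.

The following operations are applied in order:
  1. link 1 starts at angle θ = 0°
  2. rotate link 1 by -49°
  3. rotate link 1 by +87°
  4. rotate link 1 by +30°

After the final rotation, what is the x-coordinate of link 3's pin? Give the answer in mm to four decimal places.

geometry: r = 46 mm, L = 179 mm, e = 6 mm; θ starts at 0°
rotate link 1 by -49°: θ ← 0° -49° = -49°
rotate link 1 by +87°: θ ← -49° +87° = 38°
rotate link 1 by +30°: θ ← 38° +30° = 68°
crank pin P = (r cos θ, r sin θ) = (17.231903, 42.650457)
h = r sin θ − e = 42.650457 − 6 = 36.650457
x = r cos θ + √(L² − h²) = 17.231903 + 175.207717 = 192.439620

192.4396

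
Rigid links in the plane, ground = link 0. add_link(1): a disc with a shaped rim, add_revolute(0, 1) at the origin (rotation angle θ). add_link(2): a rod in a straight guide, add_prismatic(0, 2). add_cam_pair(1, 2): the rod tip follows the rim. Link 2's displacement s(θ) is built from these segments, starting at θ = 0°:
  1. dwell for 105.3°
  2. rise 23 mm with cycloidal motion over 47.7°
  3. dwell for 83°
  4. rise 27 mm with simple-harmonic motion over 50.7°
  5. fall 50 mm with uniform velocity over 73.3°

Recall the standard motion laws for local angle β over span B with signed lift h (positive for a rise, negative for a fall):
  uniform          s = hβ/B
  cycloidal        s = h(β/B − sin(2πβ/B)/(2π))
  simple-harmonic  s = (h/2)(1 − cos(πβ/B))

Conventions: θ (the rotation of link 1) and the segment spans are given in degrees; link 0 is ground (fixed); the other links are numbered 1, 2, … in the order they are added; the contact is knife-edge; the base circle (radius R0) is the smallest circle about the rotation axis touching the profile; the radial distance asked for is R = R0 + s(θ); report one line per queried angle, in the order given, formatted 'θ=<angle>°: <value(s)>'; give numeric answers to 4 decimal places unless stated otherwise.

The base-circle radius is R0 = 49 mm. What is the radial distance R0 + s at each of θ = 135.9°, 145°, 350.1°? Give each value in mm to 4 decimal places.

segment 1 (0° to 105.3°, dwell): s unchanged at 0.0000
θ = 135.9° falls in segment 2 (105.3° to 153°, cycloidal, h = 23): β = 135.9 − 105.3 = 30.6°, B = 47.7°; Δs = 23·(0.6415 − sin(2π·0.6415)/(2π)) = 17.5972; s = 0.0000 + 17.5972 = 17.5972
θ = 145° falls in segment 2 (105.3° to 153°, cycloidal, h = 23): β = 145 − 105.3 = 39.7°, B = 47.7°; Δs = 23·(0.8323 − sin(2π·0.8323)/(2π)) = 22.3247; s = 0.0000 + 22.3247 = 22.3247
segment 2 (105.3° to 153°, cycloidal, h = 23) is passed completely: s = 0.0000 + (23) = 23.0000
segment 3 (153° to 236°, dwell): s unchanged at 23.0000
segment 4 (236° to 286.7°, simple-harmonic, h = 27) is passed completely: s = 23.0000 + (27) = 50.0000
θ = 350.1° falls in segment 5 (286.7° to 360°, uniform, h = -50): β = 350.1 − 286.7 = 63.4°, B = 73.3°; Δs = -50·63.4/73.3 = -43.2469; s = 50.0000 − 43.2469 = 6.7531
θ=135.9°: R = R0 + s = 49 + 17.5972 = 66.5972
θ=145°: R = R0 + s = 49 + 22.3247 = 71.3247
θ=350.1°: R = R0 + s = 49 + 6.7531 = 55.7531

θ=135.9°: 66.5972
θ=145°: 71.3247
θ=350.1°: 55.7531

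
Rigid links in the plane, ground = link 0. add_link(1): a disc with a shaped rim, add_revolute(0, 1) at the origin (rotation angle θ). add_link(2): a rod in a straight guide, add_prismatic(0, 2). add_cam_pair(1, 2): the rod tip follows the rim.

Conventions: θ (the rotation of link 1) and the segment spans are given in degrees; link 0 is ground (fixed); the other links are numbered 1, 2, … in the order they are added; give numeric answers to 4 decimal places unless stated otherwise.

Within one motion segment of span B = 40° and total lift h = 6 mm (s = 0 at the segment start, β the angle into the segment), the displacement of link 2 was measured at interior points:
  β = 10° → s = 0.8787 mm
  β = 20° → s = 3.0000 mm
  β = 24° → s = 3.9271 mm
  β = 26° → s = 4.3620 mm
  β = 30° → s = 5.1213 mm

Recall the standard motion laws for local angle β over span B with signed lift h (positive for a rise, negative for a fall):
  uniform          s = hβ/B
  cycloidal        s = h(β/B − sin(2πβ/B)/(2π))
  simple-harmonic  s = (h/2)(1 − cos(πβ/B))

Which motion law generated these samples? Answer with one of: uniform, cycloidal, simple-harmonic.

candidates at β/B = r: uniform s = h·r (linear in β); cycloidal s = h·(r − sin(2πr)/(2π)); simple-harmonic s = (h/2)(1 − cos(πr))
β=10°: printed 0.8787 | uniform 1.5000, cycloidal 0.5451, simple-harmonic 0.8787
β=20°: printed 3.0000 | uniform 3.0000, cycloidal 3.0000, simple-harmonic 3.0000
β=24°: printed 3.9271 | uniform 3.6000, cycloidal 4.1613, simple-harmonic 3.9271
β=26°: printed 4.3620 | uniform 3.9000, cycloidal 4.6726, simple-harmonic 4.3620
β=30°: printed 5.1213 | uniform 4.5000, cycloidal 5.4549, simple-harmonic 5.1213
only one law matches every sample → simple-harmonic

simple-harmonic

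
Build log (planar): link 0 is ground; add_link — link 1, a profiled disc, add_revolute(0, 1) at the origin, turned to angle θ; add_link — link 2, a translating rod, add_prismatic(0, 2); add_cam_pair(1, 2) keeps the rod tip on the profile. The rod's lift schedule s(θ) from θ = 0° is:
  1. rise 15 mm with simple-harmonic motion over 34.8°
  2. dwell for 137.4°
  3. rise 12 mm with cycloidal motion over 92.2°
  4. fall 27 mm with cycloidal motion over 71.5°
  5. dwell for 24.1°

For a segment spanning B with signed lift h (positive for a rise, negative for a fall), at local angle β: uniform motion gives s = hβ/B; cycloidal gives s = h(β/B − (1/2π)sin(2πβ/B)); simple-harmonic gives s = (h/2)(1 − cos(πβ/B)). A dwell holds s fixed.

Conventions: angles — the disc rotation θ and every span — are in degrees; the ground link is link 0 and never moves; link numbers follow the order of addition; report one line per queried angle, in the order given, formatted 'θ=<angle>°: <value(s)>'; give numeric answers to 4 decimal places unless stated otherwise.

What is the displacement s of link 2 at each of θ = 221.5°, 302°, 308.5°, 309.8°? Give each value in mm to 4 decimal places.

seg 1 [0°–34.8°] simple-harmonic, h=15: full span → s += 15 → s = 15.0000
seg 2 [34.8°–172.2°] dwell: s stays 15.0000
seg 3 [172.2°–264.4°] cycloidal, h=12: θ=221.5° here. β=49.3, B=92.2. 12·(0.5347 − sin(2π·0.5347)/(2π)) = 6.8297 → s = 21.8297
seg 3 [172.2°–264.4°] cycloidal, h=12: full span → s += 12 → s = 27.0000
seg 4 [264.4°–335.9°] cycloidal, h=-27: θ=302° here. β=37.6, B=71.5. -27·(0.5259 − sin(2π·0.5259)/(2π)) = -14.8941 → s = 12.1059
seg 4 [264.4°–335.9°] cycloidal, h=-27: θ=308.5° here. β=44.1, B=71.5. -27·(0.6168 − sin(2π·0.6168)/(2π)) = -19.5309 → s = 7.4691
seg 4 [264.4°–335.9°] cycloidal, h=-27: θ=309.8° here. β=45.4, B=71.5. -27·(0.6350 − sin(2π·0.6350)/(2π)) = -20.3668 → s = 6.6332

θ=221.5°: 21.8297
θ=302°: 12.1059
θ=308.5°: 7.4691
θ=309.8°: 6.6332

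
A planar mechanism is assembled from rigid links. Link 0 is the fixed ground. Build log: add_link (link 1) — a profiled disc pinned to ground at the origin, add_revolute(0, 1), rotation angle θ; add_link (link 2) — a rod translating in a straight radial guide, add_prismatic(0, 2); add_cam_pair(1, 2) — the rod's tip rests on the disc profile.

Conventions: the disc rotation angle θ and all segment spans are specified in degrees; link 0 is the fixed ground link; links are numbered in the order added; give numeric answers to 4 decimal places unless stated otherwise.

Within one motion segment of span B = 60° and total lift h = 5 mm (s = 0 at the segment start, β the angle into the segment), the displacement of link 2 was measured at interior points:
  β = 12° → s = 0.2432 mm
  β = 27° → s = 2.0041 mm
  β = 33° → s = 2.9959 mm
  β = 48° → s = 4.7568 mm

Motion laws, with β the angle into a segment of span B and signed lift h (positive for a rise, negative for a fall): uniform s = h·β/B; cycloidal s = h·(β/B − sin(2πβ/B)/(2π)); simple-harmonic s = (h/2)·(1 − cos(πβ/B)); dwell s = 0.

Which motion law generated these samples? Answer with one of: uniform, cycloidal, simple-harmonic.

candidates at β/B = r: uniform s = h·r (linear in β); cycloidal s = h·(r − sin(2πr)/(2π)); simple-harmonic s = (h/2)(1 − cos(πr))
β=12°: printed 0.2432 | uniform 1.0000, cycloidal 0.2432, simple-harmonic 0.4775
β=27°: printed 2.0041 | uniform 2.2500, cycloidal 2.0041, simple-harmonic 2.1089
β=33°: printed 2.9959 | uniform 2.7500, cycloidal 2.9959, simple-harmonic 2.8911
β=48°: printed 4.7568 | uniform 4.0000, cycloidal 4.7568, simple-harmonic 4.5225
only one law matches every sample → cycloidal

cycloidal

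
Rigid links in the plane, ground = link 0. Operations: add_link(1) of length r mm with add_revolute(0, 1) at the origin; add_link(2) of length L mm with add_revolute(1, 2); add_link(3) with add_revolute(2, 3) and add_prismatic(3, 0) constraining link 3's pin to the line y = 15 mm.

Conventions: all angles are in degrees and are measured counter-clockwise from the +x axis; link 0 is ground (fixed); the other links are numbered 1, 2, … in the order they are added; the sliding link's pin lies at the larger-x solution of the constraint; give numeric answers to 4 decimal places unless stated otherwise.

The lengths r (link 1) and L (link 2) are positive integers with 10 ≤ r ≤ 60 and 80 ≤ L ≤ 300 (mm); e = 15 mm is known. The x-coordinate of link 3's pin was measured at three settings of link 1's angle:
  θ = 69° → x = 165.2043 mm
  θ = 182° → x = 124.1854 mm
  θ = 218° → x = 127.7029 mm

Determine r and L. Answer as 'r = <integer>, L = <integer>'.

constraint per measurement: (x − r cos θ)² + (r sin θ − e)² = L²
subtracting the θ₁ and θ₂ equations cancels the r² and L² terms:
r = (x₁² − x₂²) / (2[(x₁cos θ₁ + e sin θ₁) − (x₂cos θ₂ + e sin θ₂)]) = 30.0000 → r = 30
L² = (x₁ − r cos θ₁)² + (r sin θ₁ − e)² = 24025.0028 → L = 155.0000 → L = 155
check at θ₃=218°: x = 127.7029 (printed 127.7029) ✓

r = 30, L = 155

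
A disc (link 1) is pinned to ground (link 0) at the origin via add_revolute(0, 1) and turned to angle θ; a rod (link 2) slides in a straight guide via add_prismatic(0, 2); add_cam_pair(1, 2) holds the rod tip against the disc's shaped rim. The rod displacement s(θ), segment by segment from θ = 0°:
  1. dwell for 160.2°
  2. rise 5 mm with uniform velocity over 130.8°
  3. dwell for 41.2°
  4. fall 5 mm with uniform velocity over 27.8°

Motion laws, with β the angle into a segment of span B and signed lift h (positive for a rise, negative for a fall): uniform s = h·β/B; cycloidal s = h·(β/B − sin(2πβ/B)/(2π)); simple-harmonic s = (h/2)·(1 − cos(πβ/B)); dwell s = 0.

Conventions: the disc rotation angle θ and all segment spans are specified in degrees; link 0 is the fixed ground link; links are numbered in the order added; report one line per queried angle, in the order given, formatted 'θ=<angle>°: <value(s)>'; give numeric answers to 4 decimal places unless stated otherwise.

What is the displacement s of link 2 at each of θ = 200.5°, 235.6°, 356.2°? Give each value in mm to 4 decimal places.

segment 1 (0° to 160.2°, dwell): s unchanged at 0.0000
θ = 200.5° falls in segment 2 (160.2° to 291°, uniform, h = 5): β = 200.5 − 160.2 = 40.3°, B = 130.8°; Δs = 5·40.3/130.8 = 1.5405; s = 0.0000 + 1.5405 = 1.5405
θ = 235.6° falls in segment 2 (160.2° to 291°, uniform, h = 5): β = 235.6 − 160.2 = 75.4°, B = 130.8°; Δs = 5·75.4/130.8 = 2.8823; s = 0.0000 + 2.8823 = 2.8823
segment 2 (160.2° to 291°, uniform, h = 5) is passed completely: s = 0.0000 + (5) = 5.0000
segment 3 (291° to 332.2°, dwell): s unchanged at 5.0000
θ = 356.2° falls in segment 4 (332.2° to 360°, uniform, h = -5): β = 356.2 − 332.2 = 24°, B = 27.8°; Δs = -5·24/27.8 = -4.3165; s = 5.0000 − 4.3165 = 0.6835

θ=200.5°: 1.5405
θ=235.6°: 2.8823
θ=356.2°: 0.6835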